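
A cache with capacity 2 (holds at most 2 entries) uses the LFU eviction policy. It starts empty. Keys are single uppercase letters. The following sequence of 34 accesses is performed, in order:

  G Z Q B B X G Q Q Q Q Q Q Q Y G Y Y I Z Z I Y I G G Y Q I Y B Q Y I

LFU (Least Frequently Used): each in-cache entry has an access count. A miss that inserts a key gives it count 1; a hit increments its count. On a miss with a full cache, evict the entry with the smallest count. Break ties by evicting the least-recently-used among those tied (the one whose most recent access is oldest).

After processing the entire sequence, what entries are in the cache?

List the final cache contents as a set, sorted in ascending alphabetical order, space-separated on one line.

LFU simulation (capacity=2):
  1. access G: MISS. Cache: [G(c=1)]
  2. access Z: MISS. Cache: [G(c=1) Z(c=1)]
  3. access Q: MISS, evict G(c=1). Cache: [Z(c=1) Q(c=1)]
  4. access B: MISS, evict Z(c=1). Cache: [Q(c=1) B(c=1)]
  5. access B: HIT, count now 2. Cache: [Q(c=1) B(c=2)]
  6. access X: MISS, evict Q(c=1). Cache: [X(c=1) B(c=2)]
  7. access G: MISS, evict X(c=1). Cache: [G(c=1) B(c=2)]
  8. access Q: MISS, evict G(c=1). Cache: [Q(c=1) B(c=2)]
  9. access Q: HIT, count now 2. Cache: [B(c=2) Q(c=2)]
  10. access Q: HIT, count now 3. Cache: [B(c=2) Q(c=3)]
  11. access Q: HIT, count now 4. Cache: [B(c=2) Q(c=4)]
  12. access Q: HIT, count now 5. Cache: [B(c=2) Q(c=5)]
  13. access Q: HIT, count now 6. Cache: [B(c=2) Q(c=6)]
  14. access Q: HIT, count now 7. Cache: [B(c=2) Q(c=7)]
  15. access Y: MISS, evict B(c=2). Cache: [Y(c=1) Q(c=7)]
  16. access G: MISS, evict Y(c=1). Cache: [G(c=1) Q(c=7)]
  17. access Y: MISS, evict G(c=1). Cache: [Y(c=1) Q(c=7)]
  18. access Y: HIT, count now 2. Cache: [Y(c=2) Q(c=7)]
  19. access I: MISS, evict Y(c=2). Cache: [I(c=1) Q(c=7)]
  20. access Z: MISS, evict I(c=1). Cache: [Z(c=1) Q(c=7)]
  21. access Z: HIT, count now 2. Cache: [Z(c=2) Q(c=7)]
  22. access I: MISS, evict Z(c=2). Cache: [I(c=1) Q(c=7)]
  23. access Y: MISS, evict I(c=1). Cache: [Y(c=1) Q(c=7)]
  24. access I: MISS, evict Y(c=1). Cache: [I(c=1) Q(c=7)]
  25. access G: MISS, evict I(c=1). Cache: [G(c=1) Q(c=7)]
  26. access G: HIT, count now 2. Cache: [G(c=2) Q(c=7)]
  27. access Y: MISS, evict G(c=2). Cache: [Y(c=1) Q(c=7)]
  28. access Q: HIT, count now 8. Cache: [Y(c=1) Q(c=8)]
  29. access I: MISS, evict Y(c=1). Cache: [I(c=1) Q(c=8)]
  30. access Y: MISS, evict I(c=1). Cache: [Y(c=1) Q(c=8)]
  31. access B: MISS, evict Y(c=1). Cache: [B(c=1) Q(c=8)]
  32. access Q: HIT, count now 9. Cache: [B(c=1) Q(c=9)]
  33. access Y: MISS, evict B(c=1). Cache: [Y(c=1) Q(c=9)]
  34. access I: MISS, evict Y(c=1). Cache: [I(c=1) Q(c=9)]
Total: 12 hits, 22 misses, 20 evictions

Answer: I Q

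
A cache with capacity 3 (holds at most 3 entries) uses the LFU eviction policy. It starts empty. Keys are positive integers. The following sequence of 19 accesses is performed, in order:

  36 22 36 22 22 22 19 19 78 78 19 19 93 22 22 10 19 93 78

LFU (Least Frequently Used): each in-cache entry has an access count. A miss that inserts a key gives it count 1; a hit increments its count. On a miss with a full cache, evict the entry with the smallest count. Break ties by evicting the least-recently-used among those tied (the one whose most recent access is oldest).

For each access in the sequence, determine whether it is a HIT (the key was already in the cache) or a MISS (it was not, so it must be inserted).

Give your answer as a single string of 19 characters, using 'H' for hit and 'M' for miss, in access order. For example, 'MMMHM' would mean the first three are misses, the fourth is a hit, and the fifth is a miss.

LFU simulation (capacity=3):
  1. access 36: MISS. Cache: [36(c=1)]
  2. access 22: MISS. Cache: [36(c=1) 22(c=1)]
  3. access 36: HIT, count now 2. Cache: [22(c=1) 36(c=2)]
  4. access 22: HIT, count now 2. Cache: [36(c=2) 22(c=2)]
  5. access 22: HIT, count now 3. Cache: [36(c=2) 22(c=3)]
  6. access 22: HIT, count now 4. Cache: [36(c=2) 22(c=4)]
  7. access 19: MISS. Cache: [19(c=1) 36(c=2) 22(c=4)]
  8. access 19: HIT, count now 2. Cache: [36(c=2) 19(c=2) 22(c=4)]
  9. access 78: MISS, evict 36(c=2). Cache: [78(c=1) 19(c=2) 22(c=4)]
  10. access 78: HIT, count now 2. Cache: [19(c=2) 78(c=2) 22(c=4)]
  11. access 19: HIT, count now 3. Cache: [78(c=2) 19(c=3) 22(c=4)]
  12. access 19: HIT, count now 4. Cache: [78(c=2) 22(c=4) 19(c=4)]
  13. access 93: MISS, evict 78(c=2). Cache: [93(c=1) 22(c=4) 19(c=4)]
  14. access 22: HIT, count now 5. Cache: [93(c=1) 19(c=4) 22(c=5)]
  15. access 22: HIT, count now 6. Cache: [93(c=1) 19(c=4) 22(c=6)]
  16. access 10: MISS, evict 93(c=1). Cache: [10(c=1) 19(c=4) 22(c=6)]
  17. access 19: HIT, count now 5. Cache: [10(c=1) 19(c=5) 22(c=6)]
  18. access 93: MISS, evict 10(c=1). Cache: [93(c=1) 19(c=5) 22(c=6)]
  19. access 78: MISS, evict 93(c=1). Cache: [78(c=1) 19(c=5) 22(c=6)]
Total: 11 hits, 8 misses, 5 evictions

Answer: MMHHHHMHMHHHMHHMHMM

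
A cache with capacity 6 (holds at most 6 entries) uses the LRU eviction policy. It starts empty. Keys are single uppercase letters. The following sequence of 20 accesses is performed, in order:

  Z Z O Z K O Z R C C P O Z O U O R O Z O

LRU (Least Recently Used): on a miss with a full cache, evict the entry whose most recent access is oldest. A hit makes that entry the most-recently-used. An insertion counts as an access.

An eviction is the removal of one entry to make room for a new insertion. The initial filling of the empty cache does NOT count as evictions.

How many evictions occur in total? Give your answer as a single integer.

LRU simulation (capacity=6):
  1. access Z: MISS. Cache (LRU->MRU): [Z]
  2. access Z: HIT. Cache (LRU->MRU): [Z]
  3. access O: MISS. Cache (LRU->MRU): [Z O]
  4. access Z: HIT. Cache (LRU->MRU): [O Z]
  5. access K: MISS. Cache (LRU->MRU): [O Z K]
  6. access O: HIT. Cache (LRU->MRU): [Z K O]
  7. access Z: HIT. Cache (LRU->MRU): [K O Z]
  8. access R: MISS. Cache (LRU->MRU): [K O Z R]
  9. access C: MISS. Cache (LRU->MRU): [K O Z R C]
  10. access C: HIT. Cache (LRU->MRU): [K O Z R C]
  11. access P: MISS. Cache (LRU->MRU): [K O Z R C P]
  12. access O: HIT. Cache (LRU->MRU): [K Z R C P O]
  13. access Z: HIT. Cache (LRU->MRU): [K R C P O Z]
  14. access O: HIT. Cache (LRU->MRU): [K R C P Z O]
  15. access U: MISS, evict K. Cache (LRU->MRU): [R C P Z O U]
  16. access O: HIT. Cache (LRU->MRU): [R C P Z U O]
  17. access R: HIT. Cache (LRU->MRU): [C P Z U O R]
  18. access O: HIT. Cache (LRU->MRU): [C P Z U R O]
  19. access Z: HIT. Cache (LRU->MRU): [C P U R O Z]
  20. access O: HIT. Cache (LRU->MRU): [C P U R Z O]
Total: 13 hits, 7 misses, 1 evictions

Answer: 1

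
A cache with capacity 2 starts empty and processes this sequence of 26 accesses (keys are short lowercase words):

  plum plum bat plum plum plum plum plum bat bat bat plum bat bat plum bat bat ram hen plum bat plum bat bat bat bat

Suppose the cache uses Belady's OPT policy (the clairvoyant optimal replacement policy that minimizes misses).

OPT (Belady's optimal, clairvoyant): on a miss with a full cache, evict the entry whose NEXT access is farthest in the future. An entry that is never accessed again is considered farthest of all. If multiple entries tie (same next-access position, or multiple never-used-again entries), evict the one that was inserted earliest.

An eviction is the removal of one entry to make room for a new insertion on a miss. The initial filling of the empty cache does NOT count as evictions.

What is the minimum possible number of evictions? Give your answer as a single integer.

OPT (Belady) simulation (capacity=2):
  1. access plum: MISS. Cache: [plum]
  2. access plum: HIT. Next use of plum: step 4. Cache: [plum]
  3. access bat: MISS. Cache: [plum bat]
  4. access plum: HIT. Next use of plum: step 5. Cache: [plum bat]
  5. access plum: HIT. Next use of plum: step 6. Cache: [plum bat]
  6. access plum: HIT. Next use of plum: step 7. Cache: [plum bat]
  7. access plum: HIT. Next use of plum: step 8. Cache: [plum bat]
  8. access plum: HIT. Next use of plum: step 12. Cache: [plum bat]
  9. access bat: HIT. Next use of bat: step 10. Cache: [plum bat]
  10. access bat: HIT. Next use of bat: step 11. Cache: [plum bat]
  11. access bat: HIT. Next use of bat: step 13. Cache: [plum bat]
  12. access plum: HIT. Next use of plum: step 15. Cache: [plum bat]
  13. access bat: HIT. Next use of bat: step 14. Cache: [plum bat]
  14. access bat: HIT. Next use of bat: step 16. Cache: [plum bat]
  15. access plum: HIT. Next use of plum: step 20. Cache: [plum bat]
  16. access bat: HIT. Next use of bat: step 17. Cache: [plum bat]
  17. access bat: HIT. Next use of bat: step 21. Cache: [plum bat]
  18. access ram: MISS, evict bat (next use: step 21). Cache: [plum ram]
  19. access hen: MISS, evict ram (next use: never). Cache: [plum hen]
  20. access plum: HIT. Next use of plum: step 22. Cache: [plum hen]
  21. access bat: MISS, evict hen (next use: never). Cache: [plum bat]
  22. access plum: HIT. Next use of plum: never. Cache: [plum bat]
  23. access bat: HIT. Next use of bat: step 24. Cache: [plum bat]
  24. access bat: HIT. Next use of bat: step 25. Cache: [plum bat]
  25. access bat: HIT. Next use of bat: step 26. Cache: [plum bat]
  26. access bat: HIT. Next use of bat: never. Cache: [plum bat]
Total: 21 hits, 5 misses, 3 evictions

Answer: 3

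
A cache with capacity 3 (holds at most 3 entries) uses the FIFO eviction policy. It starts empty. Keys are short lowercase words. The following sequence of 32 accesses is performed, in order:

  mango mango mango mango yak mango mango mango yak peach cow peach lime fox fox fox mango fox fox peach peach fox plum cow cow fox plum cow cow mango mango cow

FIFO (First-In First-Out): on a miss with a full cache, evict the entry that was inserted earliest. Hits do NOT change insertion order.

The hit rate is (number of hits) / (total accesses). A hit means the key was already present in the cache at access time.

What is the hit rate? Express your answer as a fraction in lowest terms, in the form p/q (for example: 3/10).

Answer: 5/8

Derivation:
FIFO simulation (capacity=3):
  1. access mango: MISS. Cache (old->new): [mango]
  2. access mango: HIT. Cache (old->new): [mango]
  3. access mango: HIT. Cache (old->new): [mango]
  4. access mango: HIT. Cache (old->new): [mango]
  5. access yak: MISS. Cache (old->new): [mango yak]
  6. access mango: HIT. Cache (old->new): [mango yak]
  7. access mango: HIT. Cache (old->new): [mango yak]
  8. access mango: HIT. Cache (old->new): [mango yak]
  9. access yak: HIT. Cache (old->new): [mango yak]
  10. access peach: MISS. Cache (old->new): [mango yak peach]
  11. access cow: MISS, evict mango. Cache (old->new): [yak peach cow]
  12. access peach: HIT. Cache (old->new): [yak peach cow]
  13. access lime: MISS, evict yak. Cache (old->new): [peach cow lime]
  14. access fox: MISS, evict peach. Cache (old->new): [cow lime fox]
  15. access fox: HIT. Cache (old->new): [cow lime fox]
  16. access fox: HIT. Cache (old->new): [cow lime fox]
  17. access mango: MISS, evict cow. Cache (old->new): [lime fox mango]
  18. access fox: HIT. Cache (old->new): [lime fox mango]
  19. access fox: HIT. Cache (old->new): [lime fox mango]
  20. access peach: MISS, evict lime. Cache (old->new): [fox mango peach]
  21. access peach: HIT. Cache (old->new): [fox mango peach]
  22. access fox: HIT. Cache (old->new): [fox mango peach]
  23. access plum: MISS, evict fox. Cache (old->new): [mango peach plum]
  24. access cow: MISS, evict mango. Cache (old->new): [peach plum cow]
  25. access cow: HIT. Cache (old->new): [peach plum cow]
  26. access fox: MISS, evict peach. Cache (old->new): [plum cow fox]
  27. access plum: HIT. Cache (old->new): [plum cow fox]
  28. access cow: HIT. Cache (old->new): [plum cow fox]
  29. access cow: HIT. Cache (old->new): [plum cow fox]
  30. access mango: MISS, evict plum. Cache (old->new): [cow fox mango]
  31. access mango: HIT. Cache (old->new): [cow fox mango]
  32. access cow: HIT. Cache (old->new): [cow fox mango]
Total: 20 hits, 12 misses, 9 evictions

Hit rate = 20/32 = 5/8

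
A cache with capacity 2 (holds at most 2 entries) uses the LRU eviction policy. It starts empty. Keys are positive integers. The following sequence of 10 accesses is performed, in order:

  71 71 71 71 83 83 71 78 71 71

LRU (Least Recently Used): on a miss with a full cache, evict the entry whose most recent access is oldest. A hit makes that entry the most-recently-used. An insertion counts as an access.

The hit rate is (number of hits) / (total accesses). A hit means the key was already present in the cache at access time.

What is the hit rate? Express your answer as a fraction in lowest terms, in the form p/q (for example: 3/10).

LRU simulation (capacity=2):
  1. access 71: MISS. Cache (LRU->MRU): [71]
  2. access 71: HIT. Cache (LRU->MRU): [71]
  3. access 71: HIT. Cache (LRU->MRU): [71]
  4. access 71: HIT. Cache (LRU->MRU): [71]
  5. access 83: MISS. Cache (LRU->MRU): [71 83]
  6. access 83: HIT. Cache (LRU->MRU): [71 83]
  7. access 71: HIT. Cache (LRU->MRU): [83 71]
  8. access 78: MISS, evict 83. Cache (LRU->MRU): [71 78]
  9. access 71: HIT. Cache (LRU->MRU): [78 71]
  10. access 71: HIT. Cache (LRU->MRU): [78 71]
Total: 7 hits, 3 misses, 1 evictions

Hit rate = 7/10

Answer: 7/10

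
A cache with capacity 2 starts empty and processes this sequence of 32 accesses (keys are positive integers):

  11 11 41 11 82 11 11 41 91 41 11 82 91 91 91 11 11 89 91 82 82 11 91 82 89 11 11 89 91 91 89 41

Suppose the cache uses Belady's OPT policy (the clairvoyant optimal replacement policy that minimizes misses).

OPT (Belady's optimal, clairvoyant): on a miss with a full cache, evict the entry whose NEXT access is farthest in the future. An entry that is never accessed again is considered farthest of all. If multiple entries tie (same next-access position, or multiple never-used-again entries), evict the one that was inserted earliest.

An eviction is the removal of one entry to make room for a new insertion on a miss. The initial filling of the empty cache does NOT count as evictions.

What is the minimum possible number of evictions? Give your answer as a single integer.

Answer: 13

Derivation:
OPT (Belady) simulation (capacity=2):
  1. access 11: MISS. Cache: [11]
  2. access 11: HIT. Next use of 11: step 4. Cache: [11]
  3. access 41: MISS. Cache: [11 41]
  4. access 11: HIT. Next use of 11: step 6. Cache: [11 41]
  5. access 82: MISS, evict 41 (next use: step 8). Cache: [11 82]
  6. access 11: HIT. Next use of 11: step 7. Cache: [11 82]
  7. access 11: HIT. Next use of 11: step 11. Cache: [11 82]
  8. access 41: MISS, evict 82 (next use: step 12). Cache: [11 41]
  9. access 91: MISS, evict 11 (next use: step 11). Cache: [41 91]
  10. access 41: HIT. Next use of 41: step 32. Cache: [41 91]
  11. access 11: MISS, evict 41 (next use: step 32). Cache: [91 11]
  12. access 82: MISS, evict 11 (next use: step 16). Cache: [91 82]
  13. access 91: HIT. Next use of 91: step 14. Cache: [91 82]
  14. access 91: HIT. Next use of 91: step 15. Cache: [91 82]
  15. access 91: HIT. Next use of 91: step 19. Cache: [91 82]
  16. access 11: MISS, evict 82 (next use: step 20). Cache: [91 11]
  17. access 11: HIT. Next use of 11: step 22. Cache: [91 11]
  18. access 89: MISS, evict 11 (next use: step 22). Cache: [91 89]
  19. access 91: HIT. Next use of 91: step 23. Cache: [91 89]
  20. access 82: MISS, evict 89 (next use: step 25). Cache: [91 82]
  21. access 82: HIT. Next use of 82: step 24. Cache: [91 82]
  22. access 11: MISS, evict 82 (next use: step 24). Cache: [91 11]
  23. access 91: HIT. Next use of 91: step 29. Cache: [91 11]
  24. access 82: MISS, evict 91 (next use: step 29). Cache: [11 82]
  25. access 89: MISS, evict 82 (next use: never). Cache: [11 89]
  26. access 11: HIT. Next use of 11: step 27. Cache: [11 89]
  27. access 11: HIT. Next use of 11: never. Cache: [11 89]
  28. access 89: HIT. Next use of 89: step 31. Cache: [11 89]
  29. access 91: MISS, evict 11 (next use: never). Cache: [89 91]
  30. access 91: HIT. Next use of 91: never. Cache: [89 91]
  31. access 89: HIT. Next use of 89: never. Cache: [89 91]
  32. access 41: MISS, evict 89 (next use: never). Cache: [91 41]
Total: 17 hits, 15 misses, 13 evictions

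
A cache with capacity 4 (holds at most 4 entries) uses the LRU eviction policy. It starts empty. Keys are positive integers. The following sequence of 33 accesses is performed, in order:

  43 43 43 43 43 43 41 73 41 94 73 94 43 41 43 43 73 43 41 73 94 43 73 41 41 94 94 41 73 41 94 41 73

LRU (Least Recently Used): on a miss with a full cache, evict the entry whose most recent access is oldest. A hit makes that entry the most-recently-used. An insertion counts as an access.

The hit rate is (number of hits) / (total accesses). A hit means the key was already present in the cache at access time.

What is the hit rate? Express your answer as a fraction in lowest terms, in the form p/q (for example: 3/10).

LRU simulation (capacity=4):
  1. access 43: MISS. Cache (LRU->MRU): [43]
  2. access 43: HIT. Cache (LRU->MRU): [43]
  3. access 43: HIT. Cache (LRU->MRU): [43]
  4. access 43: HIT. Cache (LRU->MRU): [43]
  5. access 43: HIT. Cache (LRU->MRU): [43]
  6. access 43: HIT. Cache (LRU->MRU): [43]
  7. access 41: MISS. Cache (LRU->MRU): [43 41]
  8. access 73: MISS. Cache (LRU->MRU): [43 41 73]
  9. access 41: HIT. Cache (LRU->MRU): [43 73 41]
  10. access 94: MISS. Cache (LRU->MRU): [43 73 41 94]
  11. access 73: HIT. Cache (LRU->MRU): [43 41 94 73]
  12. access 94: HIT. Cache (LRU->MRU): [43 41 73 94]
  13. access 43: HIT. Cache (LRU->MRU): [41 73 94 43]
  14. access 41: HIT. Cache (LRU->MRU): [73 94 43 41]
  15. access 43: HIT. Cache (LRU->MRU): [73 94 41 43]
  16. access 43: HIT. Cache (LRU->MRU): [73 94 41 43]
  17. access 73: HIT. Cache (LRU->MRU): [94 41 43 73]
  18. access 43: HIT. Cache (LRU->MRU): [94 41 73 43]
  19. access 41: HIT. Cache (LRU->MRU): [94 73 43 41]
  20. access 73: HIT. Cache (LRU->MRU): [94 43 41 73]
  21. access 94: HIT. Cache (LRU->MRU): [43 41 73 94]
  22. access 43: HIT. Cache (LRU->MRU): [41 73 94 43]
  23. access 73: HIT. Cache (LRU->MRU): [41 94 43 73]
  24. access 41: HIT. Cache (LRU->MRU): [94 43 73 41]
  25. access 41: HIT. Cache (LRU->MRU): [94 43 73 41]
  26. access 94: HIT. Cache (LRU->MRU): [43 73 41 94]
  27. access 94: HIT. Cache (LRU->MRU): [43 73 41 94]
  28. access 41: HIT. Cache (LRU->MRU): [43 73 94 41]
  29. access 73: HIT. Cache (LRU->MRU): [43 94 41 73]
  30. access 41: HIT. Cache (LRU->MRU): [43 94 73 41]
  31. access 94: HIT. Cache (LRU->MRU): [43 73 41 94]
  32. access 41: HIT. Cache (LRU->MRU): [43 73 94 41]
  33. access 73: HIT. Cache (LRU->MRU): [43 94 41 73]
Total: 29 hits, 4 misses, 0 evictions

Hit rate = 29/33

Answer: 29/33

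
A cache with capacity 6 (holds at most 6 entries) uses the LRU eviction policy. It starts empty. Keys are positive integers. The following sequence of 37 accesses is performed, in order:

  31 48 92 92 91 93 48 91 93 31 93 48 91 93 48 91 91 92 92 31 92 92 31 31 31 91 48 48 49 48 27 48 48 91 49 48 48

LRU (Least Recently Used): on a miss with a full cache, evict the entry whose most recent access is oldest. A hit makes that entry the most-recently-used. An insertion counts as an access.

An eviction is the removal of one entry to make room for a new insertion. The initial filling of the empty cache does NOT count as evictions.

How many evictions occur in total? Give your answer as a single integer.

LRU simulation (capacity=6):
  1. access 31: MISS. Cache (LRU->MRU): [31]
  2. access 48: MISS. Cache (LRU->MRU): [31 48]
  3. access 92: MISS. Cache (LRU->MRU): [31 48 92]
  4. access 92: HIT. Cache (LRU->MRU): [31 48 92]
  5. access 91: MISS. Cache (LRU->MRU): [31 48 92 91]
  6. access 93: MISS. Cache (LRU->MRU): [31 48 92 91 93]
  7. access 48: HIT. Cache (LRU->MRU): [31 92 91 93 48]
  8. access 91: HIT. Cache (LRU->MRU): [31 92 93 48 91]
  9. access 93: HIT. Cache (LRU->MRU): [31 92 48 91 93]
  10. access 31: HIT. Cache (LRU->MRU): [92 48 91 93 31]
  11. access 93: HIT. Cache (LRU->MRU): [92 48 91 31 93]
  12. access 48: HIT. Cache (LRU->MRU): [92 91 31 93 48]
  13. access 91: HIT. Cache (LRU->MRU): [92 31 93 48 91]
  14. access 93: HIT. Cache (LRU->MRU): [92 31 48 91 93]
  15. access 48: HIT. Cache (LRU->MRU): [92 31 91 93 48]
  16. access 91: HIT. Cache (LRU->MRU): [92 31 93 48 91]
  17. access 91: HIT. Cache (LRU->MRU): [92 31 93 48 91]
  18. access 92: HIT. Cache (LRU->MRU): [31 93 48 91 92]
  19. access 92: HIT. Cache (LRU->MRU): [31 93 48 91 92]
  20. access 31: HIT. Cache (LRU->MRU): [93 48 91 92 31]
  21. access 92: HIT. Cache (LRU->MRU): [93 48 91 31 92]
  22. access 92: HIT. Cache (LRU->MRU): [93 48 91 31 92]
  23. access 31: HIT. Cache (LRU->MRU): [93 48 91 92 31]
  24. access 31: HIT. Cache (LRU->MRU): [93 48 91 92 31]
  25. access 31: HIT. Cache (LRU->MRU): [93 48 91 92 31]
  26. access 91: HIT. Cache (LRU->MRU): [93 48 92 31 91]
  27. access 48: HIT. Cache (LRU->MRU): [93 92 31 91 48]
  28. access 48: HIT. Cache (LRU->MRU): [93 92 31 91 48]
  29. access 49: MISS. Cache (LRU->MRU): [93 92 31 91 48 49]
  30. access 48: HIT. Cache (LRU->MRU): [93 92 31 91 49 48]
  31. access 27: MISS, evict 93. Cache (LRU->MRU): [92 31 91 49 48 27]
  32. access 48: HIT. Cache (LRU->MRU): [92 31 91 49 27 48]
  33. access 48: HIT. Cache (LRU->MRU): [92 31 91 49 27 48]
  34. access 91: HIT. Cache (LRU->MRU): [92 31 49 27 48 91]
  35. access 49: HIT. Cache (LRU->MRU): [92 31 27 48 91 49]
  36. access 48: HIT. Cache (LRU->MRU): [92 31 27 91 49 48]
  37. access 48: HIT. Cache (LRU->MRU): [92 31 27 91 49 48]
Total: 30 hits, 7 misses, 1 evictions

Answer: 1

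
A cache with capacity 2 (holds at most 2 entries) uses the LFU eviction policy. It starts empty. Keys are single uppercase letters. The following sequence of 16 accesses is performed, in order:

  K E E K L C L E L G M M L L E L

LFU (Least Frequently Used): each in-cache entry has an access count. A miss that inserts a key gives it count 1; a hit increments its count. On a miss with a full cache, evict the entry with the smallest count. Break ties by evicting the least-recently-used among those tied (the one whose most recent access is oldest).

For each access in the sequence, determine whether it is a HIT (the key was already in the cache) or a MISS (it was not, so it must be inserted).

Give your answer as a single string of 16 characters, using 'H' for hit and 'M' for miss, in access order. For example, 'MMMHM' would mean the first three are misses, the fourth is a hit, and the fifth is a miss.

LFU simulation (capacity=2):
  1. access K: MISS. Cache: [K(c=1)]
  2. access E: MISS. Cache: [K(c=1) E(c=1)]
  3. access E: HIT, count now 2. Cache: [K(c=1) E(c=2)]
  4. access K: HIT, count now 2. Cache: [E(c=2) K(c=2)]
  5. access L: MISS, evict E(c=2). Cache: [L(c=1) K(c=2)]
  6. access C: MISS, evict L(c=1). Cache: [C(c=1) K(c=2)]
  7. access L: MISS, evict C(c=1). Cache: [L(c=1) K(c=2)]
  8. access E: MISS, evict L(c=1). Cache: [E(c=1) K(c=2)]
  9. access L: MISS, evict E(c=1). Cache: [L(c=1) K(c=2)]
  10. access G: MISS, evict L(c=1). Cache: [G(c=1) K(c=2)]
  11. access M: MISS, evict G(c=1). Cache: [M(c=1) K(c=2)]
  12. access M: HIT, count now 2. Cache: [K(c=2) M(c=2)]
  13. access L: MISS, evict K(c=2). Cache: [L(c=1) M(c=2)]
  14. access L: HIT, count now 2. Cache: [M(c=2) L(c=2)]
  15. access E: MISS, evict M(c=2). Cache: [E(c=1) L(c=2)]
  16. access L: HIT, count now 3. Cache: [E(c=1) L(c=3)]
Total: 5 hits, 11 misses, 9 evictions

Answer: MMHHMMMMMMMHMHMH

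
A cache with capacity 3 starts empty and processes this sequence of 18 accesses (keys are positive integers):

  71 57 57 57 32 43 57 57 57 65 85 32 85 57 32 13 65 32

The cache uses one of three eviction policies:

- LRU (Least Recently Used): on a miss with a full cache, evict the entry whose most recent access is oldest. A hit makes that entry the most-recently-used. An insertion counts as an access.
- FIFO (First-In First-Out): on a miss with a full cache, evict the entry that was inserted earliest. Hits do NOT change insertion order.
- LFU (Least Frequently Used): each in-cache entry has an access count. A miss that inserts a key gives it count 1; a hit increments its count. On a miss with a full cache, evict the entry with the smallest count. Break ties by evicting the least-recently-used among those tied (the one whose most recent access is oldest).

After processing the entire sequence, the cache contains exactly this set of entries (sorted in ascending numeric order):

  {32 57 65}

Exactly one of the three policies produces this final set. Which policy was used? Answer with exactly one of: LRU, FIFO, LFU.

Answer: LFU

Derivation:
Simulating under each policy and comparing final sets:
  LRU: final set = {13 32 65} -> differs
  FIFO: final set = {13 32 65} -> differs
  LFU: final set = {32 57 65} -> MATCHES target
Only LFU produces the target set.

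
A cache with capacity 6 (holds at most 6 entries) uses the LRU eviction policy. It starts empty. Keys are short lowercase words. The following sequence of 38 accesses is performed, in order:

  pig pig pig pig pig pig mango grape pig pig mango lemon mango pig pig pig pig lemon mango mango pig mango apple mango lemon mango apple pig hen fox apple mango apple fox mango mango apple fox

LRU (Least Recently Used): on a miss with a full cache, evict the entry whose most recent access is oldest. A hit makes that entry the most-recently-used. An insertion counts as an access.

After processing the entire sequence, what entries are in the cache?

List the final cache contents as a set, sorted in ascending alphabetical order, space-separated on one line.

LRU simulation (capacity=6):
  1. access pig: MISS. Cache (LRU->MRU): [pig]
  2. access pig: HIT. Cache (LRU->MRU): [pig]
  3. access pig: HIT. Cache (LRU->MRU): [pig]
  4. access pig: HIT. Cache (LRU->MRU): [pig]
  5. access pig: HIT. Cache (LRU->MRU): [pig]
  6. access pig: HIT. Cache (LRU->MRU): [pig]
  7. access mango: MISS. Cache (LRU->MRU): [pig mango]
  8. access grape: MISS. Cache (LRU->MRU): [pig mango grape]
  9. access pig: HIT. Cache (LRU->MRU): [mango grape pig]
  10. access pig: HIT. Cache (LRU->MRU): [mango grape pig]
  11. access mango: HIT. Cache (LRU->MRU): [grape pig mango]
  12. access lemon: MISS. Cache (LRU->MRU): [grape pig mango lemon]
  13. access mango: HIT. Cache (LRU->MRU): [grape pig lemon mango]
  14. access pig: HIT. Cache (LRU->MRU): [grape lemon mango pig]
  15. access pig: HIT. Cache (LRU->MRU): [grape lemon mango pig]
  16. access pig: HIT. Cache (LRU->MRU): [grape lemon mango pig]
  17. access pig: HIT. Cache (LRU->MRU): [grape lemon mango pig]
  18. access lemon: HIT. Cache (LRU->MRU): [grape mango pig lemon]
  19. access mango: HIT. Cache (LRU->MRU): [grape pig lemon mango]
  20. access mango: HIT. Cache (LRU->MRU): [grape pig lemon mango]
  21. access pig: HIT. Cache (LRU->MRU): [grape lemon mango pig]
  22. access mango: HIT. Cache (LRU->MRU): [grape lemon pig mango]
  23. access apple: MISS. Cache (LRU->MRU): [grape lemon pig mango apple]
  24. access mango: HIT. Cache (LRU->MRU): [grape lemon pig apple mango]
  25. access lemon: HIT. Cache (LRU->MRU): [grape pig apple mango lemon]
  26. access mango: HIT. Cache (LRU->MRU): [grape pig apple lemon mango]
  27. access apple: HIT. Cache (LRU->MRU): [grape pig lemon mango apple]
  28. access pig: HIT. Cache (LRU->MRU): [grape lemon mango apple pig]
  29. access hen: MISS. Cache (LRU->MRU): [grape lemon mango apple pig hen]
  30. access fox: MISS, evict grape. Cache (LRU->MRU): [lemon mango apple pig hen fox]
  31. access apple: HIT. Cache (LRU->MRU): [lemon mango pig hen fox apple]
  32. access mango: HIT. Cache (LRU->MRU): [lemon pig hen fox apple mango]
  33. access apple: HIT. Cache (LRU->MRU): [lemon pig hen fox mango apple]
  34. access fox: HIT. Cache (LRU->MRU): [lemon pig hen mango apple fox]
  35. access mango: HIT. Cache (LRU->MRU): [lemon pig hen apple fox mango]
  36. access mango: HIT. Cache (LRU->MRU): [lemon pig hen apple fox mango]
  37. access apple: HIT. Cache (LRU->MRU): [lemon pig hen fox mango apple]
  38. access fox: HIT. Cache (LRU->MRU): [lemon pig hen mango apple fox]
Total: 31 hits, 7 misses, 1 evictions

Answer: apple fox hen lemon mango pig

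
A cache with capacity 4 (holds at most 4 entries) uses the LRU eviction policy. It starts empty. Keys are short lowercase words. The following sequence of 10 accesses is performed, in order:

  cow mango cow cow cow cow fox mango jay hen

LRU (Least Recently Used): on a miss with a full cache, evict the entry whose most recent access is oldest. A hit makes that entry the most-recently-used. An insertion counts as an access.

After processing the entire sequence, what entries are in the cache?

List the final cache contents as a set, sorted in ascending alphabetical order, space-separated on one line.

LRU simulation (capacity=4):
  1. access cow: MISS. Cache (LRU->MRU): [cow]
  2. access mango: MISS. Cache (LRU->MRU): [cow mango]
  3. access cow: HIT. Cache (LRU->MRU): [mango cow]
  4. access cow: HIT. Cache (LRU->MRU): [mango cow]
  5. access cow: HIT. Cache (LRU->MRU): [mango cow]
  6. access cow: HIT. Cache (LRU->MRU): [mango cow]
  7. access fox: MISS. Cache (LRU->MRU): [mango cow fox]
  8. access mango: HIT. Cache (LRU->MRU): [cow fox mango]
  9. access jay: MISS. Cache (LRU->MRU): [cow fox mango jay]
  10. access hen: MISS, evict cow. Cache (LRU->MRU): [fox mango jay hen]
Total: 5 hits, 5 misses, 1 evictions

Answer: fox hen jay mango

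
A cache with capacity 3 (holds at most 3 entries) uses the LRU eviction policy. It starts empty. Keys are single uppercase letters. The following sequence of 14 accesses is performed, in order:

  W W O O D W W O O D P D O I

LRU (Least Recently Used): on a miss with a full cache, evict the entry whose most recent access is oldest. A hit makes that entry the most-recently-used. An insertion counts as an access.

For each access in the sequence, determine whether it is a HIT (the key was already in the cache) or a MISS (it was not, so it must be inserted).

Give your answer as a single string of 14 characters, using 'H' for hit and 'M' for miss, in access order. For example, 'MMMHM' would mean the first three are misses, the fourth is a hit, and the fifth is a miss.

LRU simulation (capacity=3):
  1. access W: MISS. Cache (LRU->MRU): [W]
  2. access W: HIT. Cache (LRU->MRU): [W]
  3. access O: MISS. Cache (LRU->MRU): [W O]
  4. access O: HIT. Cache (LRU->MRU): [W O]
  5. access D: MISS. Cache (LRU->MRU): [W O D]
  6. access W: HIT. Cache (LRU->MRU): [O D W]
  7. access W: HIT. Cache (LRU->MRU): [O D W]
  8. access O: HIT. Cache (LRU->MRU): [D W O]
  9. access O: HIT. Cache (LRU->MRU): [D W O]
  10. access D: HIT. Cache (LRU->MRU): [W O D]
  11. access P: MISS, evict W. Cache (LRU->MRU): [O D P]
  12. access D: HIT. Cache (LRU->MRU): [O P D]
  13. access O: HIT. Cache (LRU->MRU): [P D O]
  14. access I: MISS, evict P. Cache (LRU->MRU): [D O I]
Total: 9 hits, 5 misses, 2 evictions

Answer: MHMHMHHHHHMHHM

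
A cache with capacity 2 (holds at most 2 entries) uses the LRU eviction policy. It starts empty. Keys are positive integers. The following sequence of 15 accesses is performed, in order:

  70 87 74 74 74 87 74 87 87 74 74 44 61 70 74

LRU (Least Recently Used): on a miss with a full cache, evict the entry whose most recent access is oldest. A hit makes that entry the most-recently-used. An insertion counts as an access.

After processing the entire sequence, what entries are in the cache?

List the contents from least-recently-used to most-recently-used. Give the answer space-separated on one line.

LRU simulation (capacity=2):
  1. access 70: MISS. Cache (LRU->MRU): [70]
  2. access 87: MISS. Cache (LRU->MRU): [70 87]
  3. access 74: MISS, evict 70. Cache (LRU->MRU): [87 74]
  4. access 74: HIT. Cache (LRU->MRU): [87 74]
  5. access 74: HIT. Cache (LRU->MRU): [87 74]
  6. access 87: HIT. Cache (LRU->MRU): [74 87]
  7. access 74: HIT. Cache (LRU->MRU): [87 74]
  8. access 87: HIT. Cache (LRU->MRU): [74 87]
  9. access 87: HIT. Cache (LRU->MRU): [74 87]
  10. access 74: HIT. Cache (LRU->MRU): [87 74]
  11. access 74: HIT. Cache (LRU->MRU): [87 74]
  12. access 44: MISS, evict 87. Cache (LRU->MRU): [74 44]
  13. access 61: MISS, evict 74. Cache (LRU->MRU): [44 61]
  14. access 70: MISS, evict 44. Cache (LRU->MRU): [61 70]
  15. access 74: MISS, evict 61. Cache (LRU->MRU): [70 74]
Total: 8 hits, 7 misses, 5 evictions

Answer: 70 74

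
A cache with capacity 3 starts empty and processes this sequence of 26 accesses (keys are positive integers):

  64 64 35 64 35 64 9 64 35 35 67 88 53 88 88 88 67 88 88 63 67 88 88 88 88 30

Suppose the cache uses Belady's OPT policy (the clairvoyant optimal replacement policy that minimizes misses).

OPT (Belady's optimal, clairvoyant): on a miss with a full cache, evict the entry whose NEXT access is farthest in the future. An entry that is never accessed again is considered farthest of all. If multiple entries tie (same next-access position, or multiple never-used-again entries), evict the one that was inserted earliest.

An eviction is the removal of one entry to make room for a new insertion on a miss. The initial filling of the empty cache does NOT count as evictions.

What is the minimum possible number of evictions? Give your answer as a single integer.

OPT (Belady) simulation (capacity=3):
  1. access 64: MISS. Cache: [64]
  2. access 64: HIT. Next use of 64: step 4. Cache: [64]
  3. access 35: MISS. Cache: [64 35]
  4. access 64: HIT. Next use of 64: step 6. Cache: [64 35]
  5. access 35: HIT. Next use of 35: step 9. Cache: [64 35]
  6. access 64: HIT. Next use of 64: step 8. Cache: [64 35]
  7. access 9: MISS. Cache: [64 35 9]
  8. access 64: HIT. Next use of 64: never. Cache: [64 35 9]
  9. access 35: HIT. Next use of 35: step 10. Cache: [64 35 9]
  10. access 35: HIT. Next use of 35: never. Cache: [64 35 9]
  11. access 67: MISS, evict 64 (next use: never). Cache: [35 9 67]
  12. access 88: MISS, evict 35 (next use: never). Cache: [9 67 88]
  13. access 53: MISS, evict 9 (next use: never). Cache: [67 88 53]
  14. access 88: HIT. Next use of 88: step 15. Cache: [67 88 53]
  15. access 88: HIT. Next use of 88: step 16. Cache: [67 88 53]
  16. access 88: HIT. Next use of 88: step 18. Cache: [67 88 53]
  17. access 67: HIT. Next use of 67: step 21. Cache: [67 88 53]
  18. access 88: HIT. Next use of 88: step 19. Cache: [67 88 53]
  19. access 88: HIT. Next use of 88: step 22. Cache: [67 88 53]
  20. access 63: MISS, evict 53 (next use: never). Cache: [67 88 63]
  21. access 67: HIT. Next use of 67: never. Cache: [67 88 63]
  22. access 88: HIT. Next use of 88: step 23. Cache: [67 88 63]
  23. access 88: HIT. Next use of 88: step 24. Cache: [67 88 63]
  24. access 88: HIT. Next use of 88: step 25. Cache: [67 88 63]
  25. access 88: HIT. Next use of 88: never. Cache: [67 88 63]
  26. access 30: MISS, evict 67 (next use: never). Cache: [88 63 30]
Total: 18 hits, 8 misses, 5 evictions

Answer: 5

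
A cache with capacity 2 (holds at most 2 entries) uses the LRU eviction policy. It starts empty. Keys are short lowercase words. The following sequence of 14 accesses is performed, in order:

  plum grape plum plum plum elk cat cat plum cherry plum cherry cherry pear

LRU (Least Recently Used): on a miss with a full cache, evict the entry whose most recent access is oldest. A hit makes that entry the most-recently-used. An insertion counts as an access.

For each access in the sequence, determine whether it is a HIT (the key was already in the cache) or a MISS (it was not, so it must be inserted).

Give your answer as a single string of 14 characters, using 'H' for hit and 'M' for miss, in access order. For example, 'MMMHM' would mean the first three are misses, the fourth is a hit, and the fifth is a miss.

Answer: MMHHHMMHMMHHHM

Derivation:
LRU simulation (capacity=2):
  1. access plum: MISS. Cache (LRU->MRU): [plum]
  2. access grape: MISS. Cache (LRU->MRU): [plum grape]
  3. access plum: HIT. Cache (LRU->MRU): [grape plum]
  4. access plum: HIT. Cache (LRU->MRU): [grape plum]
  5. access plum: HIT. Cache (LRU->MRU): [grape plum]
  6. access elk: MISS, evict grape. Cache (LRU->MRU): [plum elk]
  7. access cat: MISS, evict plum. Cache (LRU->MRU): [elk cat]
  8. access cat: HIT. Cache (LRU->MRU): [elk cat]
  9. access plum: MISS, evict elk. Cache (LRU->MRU): [cat plum]
  10. access cherry: MISS, evict cat. Cache (LRU->MRU): [plum cherry]
  11. access plum: HIT. Cache (LRU->MRU): [cherry plum]
  12. access cherry: HIT. Cache (LRU->MRU): [plum cherry]
  13. access cherry: HIT. Cache (LRU->MRU): [plum cherry]
  14. access pear: MISS, evict plum. Cache (LRU->MRU): [cherry pear]
Total: 7 hits, 7 misses, 5 evictions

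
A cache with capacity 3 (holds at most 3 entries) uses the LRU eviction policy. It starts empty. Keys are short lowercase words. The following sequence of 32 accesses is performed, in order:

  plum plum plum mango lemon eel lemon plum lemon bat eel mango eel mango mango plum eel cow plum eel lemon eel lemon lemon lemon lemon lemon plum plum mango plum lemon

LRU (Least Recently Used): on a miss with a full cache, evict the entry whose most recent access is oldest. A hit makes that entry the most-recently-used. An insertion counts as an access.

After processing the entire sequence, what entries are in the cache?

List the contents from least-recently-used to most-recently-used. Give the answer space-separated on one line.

Answer: mango plum lemon

Derivation:
LRU simulation (capacity=3):
  1. access plum: MISS. Cache (LRU->MRU): [plum]
  2. access plum: HIT. Cache (LRU->MRU): [plum]
  3. access plum: HIT. Cache (LRU->MRU): [plum]
  4. access mango: MISS. Cache (LRU->MRU): [plum mango]
  5. access lemon: MISS. Cache (LRU->MRU): [plum mango lemon]
  6. access eel: MISS, evict plum. Cache (LRU->MRU): [mango lemon eel]
  7. access lemon: HIT. Cache (LRU->MRU): [mango eel lemon]
  8. access plum: MISS, evict mango. Cache (LRU->MRU): [eel lemon plum]
  9. access lemon: HIT. Cache (LRU->MRU): [eel plum lemon]
  10. access bat: MISS, evict eel. Cache (LRU->MRU): [plum lemon bat]
  11. access eel: MISS, evict plum. Cache (LRU->MRU): [lemon bat eel]
  12. access mango: MISS, evict lemon. Cache (LRU->MRU): [bat eel mango]
  13. access eel: HIT. Cache (LRU->MRU): [bat mango eel]
  14. access mango: HIT. Cache (LRU->MRU): [bat eel mango]
  15. access mango: HIT. Cache (LRU->MRU): [bat eel mango]
  16. access plum: MISS, evict bat. Cache (LRU->MRU): [eel mango plum]
  17. access eel: HIT. Cache (LRU->MRU): [mango plum eel]
  18. access cow: MISS, evict mango. Cache (LRU->MRU): [plum eel cow]
  19. access plum: HIT. Cache (LRU->MRU): [eel cow plum]
  20. access eel: HIT. Cache (LRU->MRU): [cow plum eel]
  21. access lemon: MISS, evict cow. Cache (LRU->MRU): [plum eel lemon]
  22. access eel: HIT. Cache (LRU->MRU): [plum lemon eel]
  23. access lemon: HIT. Cache (LRU->MRU): [plum eel lemon]
  24. access lemon: HIT. Cache (LRU->MRU): [plum eel lemon]
  25. access lemon: HIT. Cache (LRU->MRU): [plum eel lemon]
  26. access lemon: HIT. Cache (LRU->MRU): [plum eel lemon]
  27. access lemon: HIT. Cache (LRU->MRU): [plum eel lemon]
  28. access plum: HIT. Cache (LRU->MRU): [eel lemon plum]
  29. access plum: HIT. Cache (LRU->MRU): [eel lemon plum]
  30. access mango: MISS, evict eel. Cache (LRU->MRU): [lemon plum mango]
  31. access plum: HIT. Cache (LRU->MRU): [lemon mango plum]
  32. access lemon: HIT. Cache (LRU->MRU): [mango plum lemon]
Total: 20 hits, 12 misses, 9 evictions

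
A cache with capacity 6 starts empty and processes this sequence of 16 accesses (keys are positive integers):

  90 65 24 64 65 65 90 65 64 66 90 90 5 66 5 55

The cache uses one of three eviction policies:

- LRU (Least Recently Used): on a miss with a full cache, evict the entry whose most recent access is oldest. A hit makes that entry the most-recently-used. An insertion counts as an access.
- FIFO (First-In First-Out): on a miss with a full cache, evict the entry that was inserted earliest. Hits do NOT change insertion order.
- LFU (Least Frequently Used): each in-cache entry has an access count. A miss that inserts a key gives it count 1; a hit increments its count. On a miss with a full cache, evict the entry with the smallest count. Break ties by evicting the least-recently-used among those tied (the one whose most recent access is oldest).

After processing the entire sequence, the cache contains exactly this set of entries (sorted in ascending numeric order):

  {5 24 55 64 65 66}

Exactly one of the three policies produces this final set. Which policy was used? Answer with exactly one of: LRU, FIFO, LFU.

Answer: FIFO

Derivation:
Simulating under each policy and comparing final sets:
  LRU: final set = {5 55 64 65 66 90} -> differs
  FIFO: final set = {5 24 55 64 65 66} -> MATCHES target
  LFU: final set = {5 55 64 65 66 90} -> differs
Only FIFO produces the target set.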